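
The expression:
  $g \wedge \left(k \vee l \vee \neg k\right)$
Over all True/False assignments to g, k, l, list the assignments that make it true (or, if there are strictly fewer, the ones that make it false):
is true only for:
  g=True, k=False, l=False;
  g=True, k=False, l=True;
  g=True, k=True, l=False;
  g=True, k=True, l=True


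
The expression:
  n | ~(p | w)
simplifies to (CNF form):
(n | ~p) & (n | ~w)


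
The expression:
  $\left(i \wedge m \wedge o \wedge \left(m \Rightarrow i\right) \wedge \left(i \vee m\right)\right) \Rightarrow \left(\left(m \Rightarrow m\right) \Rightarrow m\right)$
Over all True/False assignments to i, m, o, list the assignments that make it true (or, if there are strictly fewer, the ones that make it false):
is always true.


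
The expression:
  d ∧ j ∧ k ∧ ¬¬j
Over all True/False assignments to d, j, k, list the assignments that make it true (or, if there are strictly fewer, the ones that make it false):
is true only for:
  d=True, j=True, k=True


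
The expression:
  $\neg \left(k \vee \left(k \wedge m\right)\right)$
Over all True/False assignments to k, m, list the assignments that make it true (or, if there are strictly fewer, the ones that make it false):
is true only for:
  k=False, m=False;
  k=False, m=True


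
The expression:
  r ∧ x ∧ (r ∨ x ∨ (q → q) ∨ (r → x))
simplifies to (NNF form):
r ∧ x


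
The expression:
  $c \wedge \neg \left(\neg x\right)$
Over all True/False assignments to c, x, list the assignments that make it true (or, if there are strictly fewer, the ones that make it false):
is true only for:
  c=True, x=True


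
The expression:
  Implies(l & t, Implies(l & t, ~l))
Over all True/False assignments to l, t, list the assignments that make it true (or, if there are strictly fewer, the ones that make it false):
is false only for:
  l=True, t=True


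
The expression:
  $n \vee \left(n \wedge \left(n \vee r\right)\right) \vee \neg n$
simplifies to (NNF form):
$\text{True}$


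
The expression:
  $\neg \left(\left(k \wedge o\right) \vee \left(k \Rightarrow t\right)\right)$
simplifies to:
$k \wedge \neg o \wedge \neg t$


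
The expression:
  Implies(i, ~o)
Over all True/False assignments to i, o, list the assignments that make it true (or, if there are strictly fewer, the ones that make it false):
is false only for:
  i=True, o=True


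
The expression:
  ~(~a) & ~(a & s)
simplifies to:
a & ~s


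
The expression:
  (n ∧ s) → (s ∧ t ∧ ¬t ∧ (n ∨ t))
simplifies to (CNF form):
¬n ∨ ¬s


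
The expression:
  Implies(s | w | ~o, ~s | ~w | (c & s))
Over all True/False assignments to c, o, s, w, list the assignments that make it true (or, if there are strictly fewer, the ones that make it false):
is false only for:
  c=False, o=False, s=True, w=True;
  c=False, o=True, s=True, w=True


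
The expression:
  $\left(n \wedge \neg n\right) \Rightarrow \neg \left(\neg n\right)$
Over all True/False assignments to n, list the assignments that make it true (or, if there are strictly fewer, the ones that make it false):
is always true.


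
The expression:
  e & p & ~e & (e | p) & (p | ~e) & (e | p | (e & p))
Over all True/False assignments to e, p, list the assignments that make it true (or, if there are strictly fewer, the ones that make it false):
is never true.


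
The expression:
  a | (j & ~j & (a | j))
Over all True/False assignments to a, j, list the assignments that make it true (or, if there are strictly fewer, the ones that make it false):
is true only for:
  a=True, j=False;
  a=True, j=True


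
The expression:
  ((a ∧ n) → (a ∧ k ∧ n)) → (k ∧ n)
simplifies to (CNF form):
n ∧ (a ∨ k)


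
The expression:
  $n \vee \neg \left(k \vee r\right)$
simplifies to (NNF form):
$n \vee \left(\neg k \wedge \neg r\right)$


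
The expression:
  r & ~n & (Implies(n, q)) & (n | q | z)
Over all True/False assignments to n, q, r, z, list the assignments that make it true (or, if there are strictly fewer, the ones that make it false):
is true only for:
  n=False, q=False, r=True, z=True;
  n=False, q=True, r=True, z=False;
  n=False, q=True, r=True, z=True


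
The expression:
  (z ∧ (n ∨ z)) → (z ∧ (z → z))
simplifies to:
True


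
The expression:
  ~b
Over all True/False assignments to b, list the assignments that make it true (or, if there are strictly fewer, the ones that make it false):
is true only for:
  b=False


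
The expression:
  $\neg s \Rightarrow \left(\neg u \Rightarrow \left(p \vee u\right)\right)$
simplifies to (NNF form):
$p \vee s \vee u$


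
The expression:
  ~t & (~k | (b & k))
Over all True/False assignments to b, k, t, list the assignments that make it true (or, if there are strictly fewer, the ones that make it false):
is true only for:
  b=False, k=False, t=False;
  b=True, k=False, t=False;
  b=True, k=True, t=False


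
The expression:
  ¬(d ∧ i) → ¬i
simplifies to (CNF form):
d ∨ ¬i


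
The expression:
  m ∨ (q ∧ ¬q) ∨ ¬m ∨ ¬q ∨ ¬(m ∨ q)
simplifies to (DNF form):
True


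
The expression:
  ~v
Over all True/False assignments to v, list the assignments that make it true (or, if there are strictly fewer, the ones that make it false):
is true only for:
  v=False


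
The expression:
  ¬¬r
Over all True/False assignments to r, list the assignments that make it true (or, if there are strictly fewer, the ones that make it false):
is true only for:
  r=True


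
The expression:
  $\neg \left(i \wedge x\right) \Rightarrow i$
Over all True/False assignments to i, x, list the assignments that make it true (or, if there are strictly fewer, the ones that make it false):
is true only for:
  i=True, x=False;
  i=True, x=True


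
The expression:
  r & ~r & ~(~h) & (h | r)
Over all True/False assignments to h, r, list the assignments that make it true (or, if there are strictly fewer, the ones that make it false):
is never true.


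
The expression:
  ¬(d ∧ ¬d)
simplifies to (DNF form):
True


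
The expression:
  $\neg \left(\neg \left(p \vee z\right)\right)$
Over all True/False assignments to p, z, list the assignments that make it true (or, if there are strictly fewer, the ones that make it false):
is false only for:
  p=False, z=False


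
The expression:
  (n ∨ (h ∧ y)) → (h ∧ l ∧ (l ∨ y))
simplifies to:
(h ∧ l) ∨ (¬h ∧ ¬n) ∨ (¬n ∧ ¬y)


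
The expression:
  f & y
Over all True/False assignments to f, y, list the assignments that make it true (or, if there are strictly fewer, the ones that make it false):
is true only for:
  f=True, y=True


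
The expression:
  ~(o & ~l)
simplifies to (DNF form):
l | ~o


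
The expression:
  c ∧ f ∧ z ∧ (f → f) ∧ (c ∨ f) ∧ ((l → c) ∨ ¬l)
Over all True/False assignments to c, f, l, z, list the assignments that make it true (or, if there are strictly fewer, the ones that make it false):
is true only for:
  c=True, f=True, l=False, z=True;
  c=True, f=True, l=True, z=True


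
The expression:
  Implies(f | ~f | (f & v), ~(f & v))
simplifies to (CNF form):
~f | ~v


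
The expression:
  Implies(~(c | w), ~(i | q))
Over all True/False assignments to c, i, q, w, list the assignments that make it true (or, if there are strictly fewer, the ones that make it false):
is false only for:
  c=False, i=False, q=True, w=False;
  c=False, i=True, q=False, w=False;
  c=False, i=True, q=True, w=False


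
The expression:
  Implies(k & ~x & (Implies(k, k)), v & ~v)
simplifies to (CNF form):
x | ~k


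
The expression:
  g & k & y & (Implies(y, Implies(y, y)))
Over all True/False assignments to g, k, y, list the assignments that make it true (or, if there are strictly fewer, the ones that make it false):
is true only for:
  g=True, k=True, y=True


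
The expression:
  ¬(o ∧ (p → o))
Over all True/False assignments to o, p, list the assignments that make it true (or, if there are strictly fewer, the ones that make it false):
is true only for:
  o=False, p=False;
  o=False, p=True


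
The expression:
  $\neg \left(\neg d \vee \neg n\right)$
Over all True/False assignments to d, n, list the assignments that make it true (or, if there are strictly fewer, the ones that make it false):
is true only for:
  d=True, n=True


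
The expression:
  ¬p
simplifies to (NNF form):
¬p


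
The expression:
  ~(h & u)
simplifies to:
~h | ~u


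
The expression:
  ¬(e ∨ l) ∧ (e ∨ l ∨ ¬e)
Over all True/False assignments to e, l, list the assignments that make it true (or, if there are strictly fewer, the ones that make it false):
is true only for:
  e=False, l=False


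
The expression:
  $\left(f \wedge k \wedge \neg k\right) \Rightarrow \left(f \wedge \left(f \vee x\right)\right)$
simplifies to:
$\text{True}$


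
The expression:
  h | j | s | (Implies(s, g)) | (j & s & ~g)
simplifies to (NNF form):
True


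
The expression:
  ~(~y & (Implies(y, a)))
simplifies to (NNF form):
y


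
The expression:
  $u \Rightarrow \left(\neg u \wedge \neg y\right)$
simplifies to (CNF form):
$\neg u$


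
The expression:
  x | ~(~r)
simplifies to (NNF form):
r | x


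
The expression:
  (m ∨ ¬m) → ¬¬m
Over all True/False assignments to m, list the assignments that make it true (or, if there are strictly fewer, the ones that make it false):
is true only for:
  m=True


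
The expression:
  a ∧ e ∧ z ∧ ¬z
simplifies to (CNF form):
False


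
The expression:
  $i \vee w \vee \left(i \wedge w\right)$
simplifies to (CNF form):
$i \vee w$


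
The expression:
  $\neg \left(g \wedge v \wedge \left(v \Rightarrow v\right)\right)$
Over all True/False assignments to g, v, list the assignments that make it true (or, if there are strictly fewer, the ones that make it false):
is false only for:
  g=True, v=True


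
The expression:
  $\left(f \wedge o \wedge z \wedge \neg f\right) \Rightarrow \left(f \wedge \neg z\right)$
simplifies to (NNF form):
$\text{True}$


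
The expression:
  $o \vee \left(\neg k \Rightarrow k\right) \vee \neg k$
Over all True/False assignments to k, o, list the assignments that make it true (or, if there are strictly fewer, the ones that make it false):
is always true.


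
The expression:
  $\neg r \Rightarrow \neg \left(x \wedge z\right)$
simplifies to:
$r \vee \neg x \vee \neg z$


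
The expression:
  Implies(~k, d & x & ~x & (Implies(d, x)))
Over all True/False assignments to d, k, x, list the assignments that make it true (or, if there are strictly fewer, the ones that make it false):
is true only for:
  d=False, k=True, x=False;
  d=False, k=True, x=True;
  d=True, k=True, x=False;
  d=True, k=True, x=True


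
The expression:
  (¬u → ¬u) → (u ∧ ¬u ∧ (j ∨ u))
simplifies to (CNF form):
False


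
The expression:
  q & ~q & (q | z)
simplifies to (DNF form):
False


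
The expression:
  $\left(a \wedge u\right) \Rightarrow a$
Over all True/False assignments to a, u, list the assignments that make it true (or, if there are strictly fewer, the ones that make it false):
is always true.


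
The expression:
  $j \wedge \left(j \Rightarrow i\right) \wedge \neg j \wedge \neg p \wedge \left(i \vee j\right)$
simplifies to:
$\text{False}$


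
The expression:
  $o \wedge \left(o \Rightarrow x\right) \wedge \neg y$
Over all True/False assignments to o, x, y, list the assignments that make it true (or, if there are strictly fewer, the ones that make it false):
is true only for:
  o=True, x=True, y=False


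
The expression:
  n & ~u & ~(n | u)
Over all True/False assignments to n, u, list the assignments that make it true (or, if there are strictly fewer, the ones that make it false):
is never true.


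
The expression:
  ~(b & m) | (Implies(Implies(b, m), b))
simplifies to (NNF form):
True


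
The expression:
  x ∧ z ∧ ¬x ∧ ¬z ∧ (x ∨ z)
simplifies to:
False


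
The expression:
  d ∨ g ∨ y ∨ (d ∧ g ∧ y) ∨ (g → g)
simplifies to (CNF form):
True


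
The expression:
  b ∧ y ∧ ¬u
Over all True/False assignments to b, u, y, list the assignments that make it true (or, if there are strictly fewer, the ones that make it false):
is true only for:
  b=True, u=False, y=True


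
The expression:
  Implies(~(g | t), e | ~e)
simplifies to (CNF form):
True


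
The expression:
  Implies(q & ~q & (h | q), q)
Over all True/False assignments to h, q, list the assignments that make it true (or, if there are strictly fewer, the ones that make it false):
is always true.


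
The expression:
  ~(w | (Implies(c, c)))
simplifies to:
False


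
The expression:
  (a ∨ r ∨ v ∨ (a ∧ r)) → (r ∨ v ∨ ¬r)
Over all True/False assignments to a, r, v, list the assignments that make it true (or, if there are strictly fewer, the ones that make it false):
is always true.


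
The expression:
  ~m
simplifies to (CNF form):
~m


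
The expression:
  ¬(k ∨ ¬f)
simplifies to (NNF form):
f ∧ ¬k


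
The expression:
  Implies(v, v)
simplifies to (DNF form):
True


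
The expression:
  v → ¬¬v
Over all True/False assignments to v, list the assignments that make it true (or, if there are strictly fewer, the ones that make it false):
is always true.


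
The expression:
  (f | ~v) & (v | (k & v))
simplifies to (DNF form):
f & v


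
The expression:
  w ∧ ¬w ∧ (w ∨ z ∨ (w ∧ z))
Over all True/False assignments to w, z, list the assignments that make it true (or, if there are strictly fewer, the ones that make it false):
is never true.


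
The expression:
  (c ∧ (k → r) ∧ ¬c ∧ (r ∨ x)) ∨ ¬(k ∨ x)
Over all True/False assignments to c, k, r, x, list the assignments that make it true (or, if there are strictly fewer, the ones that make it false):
is true only for:
  c=False, k=False, r=False, x=False;
  c=False, k=False, r=True, x=False;
  c=True, k=False, r=False, x=False;
  c=True, k=False, r=True, x=False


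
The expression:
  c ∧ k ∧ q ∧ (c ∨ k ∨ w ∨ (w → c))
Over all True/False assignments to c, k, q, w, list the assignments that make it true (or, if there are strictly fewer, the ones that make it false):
is true only for:
  c=True, k=True, q=True, w=False;
  c=True, k=True, q=True, w=True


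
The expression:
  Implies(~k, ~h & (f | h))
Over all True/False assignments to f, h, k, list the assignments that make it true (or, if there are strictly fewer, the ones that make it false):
is false only for:
  f=False, h=False, k=False;
  f=False, h=True, k=False;
  f=True, h=True, k=False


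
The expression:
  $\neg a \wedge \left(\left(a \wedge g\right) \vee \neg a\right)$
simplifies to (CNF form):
$\neg a$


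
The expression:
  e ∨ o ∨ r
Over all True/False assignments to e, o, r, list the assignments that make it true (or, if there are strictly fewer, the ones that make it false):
is false only for:
  e=False, o=False, r=False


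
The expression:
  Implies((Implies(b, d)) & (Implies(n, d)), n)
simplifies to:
n | (b & ~d)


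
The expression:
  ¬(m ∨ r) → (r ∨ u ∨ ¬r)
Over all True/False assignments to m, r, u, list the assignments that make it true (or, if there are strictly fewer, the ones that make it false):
is always true.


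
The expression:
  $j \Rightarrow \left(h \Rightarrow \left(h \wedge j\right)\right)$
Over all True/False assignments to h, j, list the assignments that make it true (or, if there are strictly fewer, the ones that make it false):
is always true.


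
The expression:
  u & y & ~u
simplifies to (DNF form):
False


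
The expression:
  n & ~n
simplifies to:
False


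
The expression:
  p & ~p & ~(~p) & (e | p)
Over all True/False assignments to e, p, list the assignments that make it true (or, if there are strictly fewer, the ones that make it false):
is never true.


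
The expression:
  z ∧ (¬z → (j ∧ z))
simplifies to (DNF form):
z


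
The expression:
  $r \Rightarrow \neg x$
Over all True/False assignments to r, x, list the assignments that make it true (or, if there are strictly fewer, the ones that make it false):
is false only for:
  r=True, x=True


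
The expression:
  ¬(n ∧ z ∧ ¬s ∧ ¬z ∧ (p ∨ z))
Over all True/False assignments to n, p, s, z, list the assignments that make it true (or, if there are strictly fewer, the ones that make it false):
is always true.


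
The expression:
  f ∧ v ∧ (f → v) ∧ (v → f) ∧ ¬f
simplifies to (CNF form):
False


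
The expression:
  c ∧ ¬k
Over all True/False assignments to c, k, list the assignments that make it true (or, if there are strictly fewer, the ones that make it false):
is true only for:
  c=True, k=False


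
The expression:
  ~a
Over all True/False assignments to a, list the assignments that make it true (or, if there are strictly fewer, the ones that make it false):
is true only for:
  a=False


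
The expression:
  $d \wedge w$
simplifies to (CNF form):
$d \wedge w$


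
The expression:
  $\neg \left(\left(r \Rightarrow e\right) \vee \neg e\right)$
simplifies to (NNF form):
$\text{False}$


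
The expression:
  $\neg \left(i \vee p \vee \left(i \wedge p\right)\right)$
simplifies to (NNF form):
$\neg i \wedge \neg p$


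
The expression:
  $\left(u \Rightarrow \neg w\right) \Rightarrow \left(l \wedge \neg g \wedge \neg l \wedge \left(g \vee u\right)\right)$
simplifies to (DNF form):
$u \wedge w$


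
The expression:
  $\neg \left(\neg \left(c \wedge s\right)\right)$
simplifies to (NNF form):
$c \wedge s$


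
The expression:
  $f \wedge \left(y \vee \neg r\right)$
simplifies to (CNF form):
$f \wedge \left(y \vee \neg r\right)$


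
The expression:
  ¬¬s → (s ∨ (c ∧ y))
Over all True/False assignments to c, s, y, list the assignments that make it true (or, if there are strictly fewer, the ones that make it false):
is always true.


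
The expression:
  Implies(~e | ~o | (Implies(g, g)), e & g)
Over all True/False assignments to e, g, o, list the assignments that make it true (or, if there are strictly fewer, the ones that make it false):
is true only for:
  e=True, g=True, o=False;
  e=True, g=True, o=True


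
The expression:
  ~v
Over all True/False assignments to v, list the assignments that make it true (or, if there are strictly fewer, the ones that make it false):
is true only for:
  v=False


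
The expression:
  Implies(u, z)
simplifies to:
z | ~u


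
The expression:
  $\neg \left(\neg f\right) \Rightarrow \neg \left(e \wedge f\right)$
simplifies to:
$\neg e \vee \neg f$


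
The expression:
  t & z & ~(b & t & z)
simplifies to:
t & z & ~b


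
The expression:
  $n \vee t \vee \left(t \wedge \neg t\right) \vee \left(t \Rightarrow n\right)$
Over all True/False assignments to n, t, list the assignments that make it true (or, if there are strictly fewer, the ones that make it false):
is always true.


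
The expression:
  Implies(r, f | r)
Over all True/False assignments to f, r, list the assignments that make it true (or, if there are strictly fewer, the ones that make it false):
is always true.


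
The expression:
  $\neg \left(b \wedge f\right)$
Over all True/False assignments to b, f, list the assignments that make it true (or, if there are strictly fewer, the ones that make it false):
is false only for:
  b=True, f=True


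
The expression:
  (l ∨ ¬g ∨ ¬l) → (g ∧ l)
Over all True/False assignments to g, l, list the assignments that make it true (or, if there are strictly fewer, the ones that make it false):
is true only for:
  g=True, l=True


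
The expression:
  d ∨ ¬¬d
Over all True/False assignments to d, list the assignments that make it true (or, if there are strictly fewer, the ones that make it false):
is true only for:
  d=True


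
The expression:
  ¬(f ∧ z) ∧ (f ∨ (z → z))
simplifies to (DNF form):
¬f ∨ ¬z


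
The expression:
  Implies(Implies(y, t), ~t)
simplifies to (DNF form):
~t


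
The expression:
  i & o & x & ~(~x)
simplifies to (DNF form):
i & o & x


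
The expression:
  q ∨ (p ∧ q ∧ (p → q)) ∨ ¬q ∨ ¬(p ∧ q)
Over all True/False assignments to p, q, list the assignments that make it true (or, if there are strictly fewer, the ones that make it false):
is always true.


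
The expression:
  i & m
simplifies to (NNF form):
i & m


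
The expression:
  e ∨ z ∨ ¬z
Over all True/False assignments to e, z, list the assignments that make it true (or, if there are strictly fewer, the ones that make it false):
is always true.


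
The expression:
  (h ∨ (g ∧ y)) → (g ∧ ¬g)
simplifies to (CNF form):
¬h ∧ (¬g ∨ ¬y)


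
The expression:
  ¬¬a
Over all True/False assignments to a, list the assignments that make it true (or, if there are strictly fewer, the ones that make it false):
is true only for:
  a=True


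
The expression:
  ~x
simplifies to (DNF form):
~x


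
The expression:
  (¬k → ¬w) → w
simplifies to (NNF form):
w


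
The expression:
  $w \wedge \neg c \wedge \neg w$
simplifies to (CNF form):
$\text{False}$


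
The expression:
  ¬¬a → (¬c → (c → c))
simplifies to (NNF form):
True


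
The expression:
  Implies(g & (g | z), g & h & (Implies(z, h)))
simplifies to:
h | ~g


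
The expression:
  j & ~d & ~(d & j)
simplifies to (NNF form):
j & ~d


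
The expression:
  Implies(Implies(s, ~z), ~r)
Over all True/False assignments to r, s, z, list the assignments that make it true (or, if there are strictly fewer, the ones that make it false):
is false only for:
  r=True, s=False, z=False;
  r=True, s=False, z=True;
  r=True, s=True, z=False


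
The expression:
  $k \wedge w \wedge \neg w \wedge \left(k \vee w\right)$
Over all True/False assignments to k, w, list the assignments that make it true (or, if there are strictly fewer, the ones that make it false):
is never true.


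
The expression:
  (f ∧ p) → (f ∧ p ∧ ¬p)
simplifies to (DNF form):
¬f ∨ ¬p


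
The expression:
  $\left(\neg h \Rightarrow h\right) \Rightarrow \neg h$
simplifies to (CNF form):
$\neg h$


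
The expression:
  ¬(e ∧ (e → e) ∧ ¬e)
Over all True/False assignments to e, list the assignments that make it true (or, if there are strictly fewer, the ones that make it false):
is always true.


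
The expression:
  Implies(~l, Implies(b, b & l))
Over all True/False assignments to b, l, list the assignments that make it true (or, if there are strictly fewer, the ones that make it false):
is false only for:
  b=True, l=False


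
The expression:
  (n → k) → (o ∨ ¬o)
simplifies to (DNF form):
True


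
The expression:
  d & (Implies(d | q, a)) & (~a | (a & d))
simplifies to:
a & d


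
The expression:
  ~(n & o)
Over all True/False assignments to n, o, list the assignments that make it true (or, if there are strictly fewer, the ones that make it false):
is false only for:
  n=True, o=True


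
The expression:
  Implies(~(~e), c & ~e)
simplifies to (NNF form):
~e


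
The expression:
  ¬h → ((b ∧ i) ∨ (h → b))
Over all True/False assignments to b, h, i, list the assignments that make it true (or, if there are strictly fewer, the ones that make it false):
is always true.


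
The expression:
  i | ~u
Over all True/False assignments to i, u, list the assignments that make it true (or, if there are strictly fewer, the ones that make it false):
is false only for:
  i=False, u=True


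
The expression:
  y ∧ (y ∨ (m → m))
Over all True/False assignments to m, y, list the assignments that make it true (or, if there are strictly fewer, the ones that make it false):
is true only for:
  m=False, y=True;
  m=True, y=True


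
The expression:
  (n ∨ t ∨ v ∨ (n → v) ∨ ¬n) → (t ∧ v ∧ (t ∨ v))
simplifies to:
t ∧ v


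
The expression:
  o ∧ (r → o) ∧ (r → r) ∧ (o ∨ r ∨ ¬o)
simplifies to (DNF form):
o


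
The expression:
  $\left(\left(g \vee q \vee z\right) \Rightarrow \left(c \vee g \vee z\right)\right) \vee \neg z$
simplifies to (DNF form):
$\text{True}$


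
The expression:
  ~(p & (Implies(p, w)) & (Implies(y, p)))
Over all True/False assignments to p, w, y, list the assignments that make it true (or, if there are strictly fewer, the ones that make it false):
is false only for:
  p=True, w=True, y=False;
  p=True, w=True, y=True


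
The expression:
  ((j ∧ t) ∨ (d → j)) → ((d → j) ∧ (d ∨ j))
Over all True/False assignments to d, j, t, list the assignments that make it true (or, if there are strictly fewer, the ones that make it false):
is false only for:
  d=False, j=False, t=False;
  d=False, j=False, t=True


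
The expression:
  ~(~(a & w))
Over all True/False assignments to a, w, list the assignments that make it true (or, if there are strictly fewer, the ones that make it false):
is true only for:
  a=True, w=True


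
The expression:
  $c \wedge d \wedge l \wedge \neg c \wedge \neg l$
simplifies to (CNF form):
$\text{False}$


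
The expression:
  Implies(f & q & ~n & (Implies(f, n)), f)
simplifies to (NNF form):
True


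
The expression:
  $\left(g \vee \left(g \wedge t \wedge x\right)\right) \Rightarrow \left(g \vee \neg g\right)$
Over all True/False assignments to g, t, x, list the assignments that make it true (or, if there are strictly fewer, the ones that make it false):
is always true.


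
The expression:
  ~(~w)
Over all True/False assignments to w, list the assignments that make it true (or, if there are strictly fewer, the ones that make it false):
is true only for:
  w=True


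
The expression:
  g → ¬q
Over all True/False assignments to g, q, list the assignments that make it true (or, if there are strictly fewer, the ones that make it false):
is false only for:
  g=True, q=True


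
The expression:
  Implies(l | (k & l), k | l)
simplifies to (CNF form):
True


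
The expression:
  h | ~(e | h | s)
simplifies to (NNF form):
h | (~e & ~s)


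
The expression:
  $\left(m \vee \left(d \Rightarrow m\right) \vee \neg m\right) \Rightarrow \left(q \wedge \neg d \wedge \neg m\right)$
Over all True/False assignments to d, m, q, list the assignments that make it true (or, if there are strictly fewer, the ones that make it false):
is true only for:
  d=False, m=False, q=True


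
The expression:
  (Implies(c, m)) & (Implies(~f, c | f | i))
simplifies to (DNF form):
(c & m) | (f & ~c) | (i & ~c)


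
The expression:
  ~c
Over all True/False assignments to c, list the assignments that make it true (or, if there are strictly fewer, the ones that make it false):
is true only for:
  c=False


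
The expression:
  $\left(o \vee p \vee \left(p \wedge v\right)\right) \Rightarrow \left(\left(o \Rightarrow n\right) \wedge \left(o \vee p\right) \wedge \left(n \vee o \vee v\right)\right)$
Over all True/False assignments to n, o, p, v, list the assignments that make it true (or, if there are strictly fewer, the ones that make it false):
is false only for:
  n=False, o=False, p=True, v=False;
  n=False, o=True, p=False, v=False;
  n=False, o=True, p=False, v=True;
  n=False, o=True, p=True, v=False;
  n=False, o=True, p=True, v=True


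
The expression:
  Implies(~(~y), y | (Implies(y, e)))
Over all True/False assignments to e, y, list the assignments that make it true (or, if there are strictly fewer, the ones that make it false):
is always true.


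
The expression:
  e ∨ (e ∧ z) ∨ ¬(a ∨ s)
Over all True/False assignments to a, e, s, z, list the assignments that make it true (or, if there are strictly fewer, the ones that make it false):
is false only for:
  a=False, e=False, s=True, z=False;
  a=False, e=False, s=True, z=True;
  a=True, e=False, s=False, z=False;
  a=True, e=False, s=False, z=True;
  a=True, e=False, s=True, z=False;
  a=True, e=False, s=True, z=True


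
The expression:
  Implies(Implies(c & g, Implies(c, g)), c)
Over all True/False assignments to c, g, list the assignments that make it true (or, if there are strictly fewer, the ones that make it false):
is true only for:
  c=True, g=False;
  c=True, g=True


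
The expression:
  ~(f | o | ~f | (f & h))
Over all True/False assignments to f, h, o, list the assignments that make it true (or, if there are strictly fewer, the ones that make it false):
is never true.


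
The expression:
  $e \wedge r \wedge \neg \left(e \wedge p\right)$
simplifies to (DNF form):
$e \wedge r \wedge \neg p$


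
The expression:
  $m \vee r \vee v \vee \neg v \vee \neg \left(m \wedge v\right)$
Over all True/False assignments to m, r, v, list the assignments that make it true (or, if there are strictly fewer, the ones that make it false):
is always true.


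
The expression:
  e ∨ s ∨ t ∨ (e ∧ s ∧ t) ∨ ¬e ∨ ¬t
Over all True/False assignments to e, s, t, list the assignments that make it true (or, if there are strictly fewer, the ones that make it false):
is always true.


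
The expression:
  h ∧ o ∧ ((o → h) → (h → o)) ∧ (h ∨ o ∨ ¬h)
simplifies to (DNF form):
h ∧ o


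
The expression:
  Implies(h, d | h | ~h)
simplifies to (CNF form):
True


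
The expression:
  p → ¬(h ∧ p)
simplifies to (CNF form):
¬h ∨ ¬p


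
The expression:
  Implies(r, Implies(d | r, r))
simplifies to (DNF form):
True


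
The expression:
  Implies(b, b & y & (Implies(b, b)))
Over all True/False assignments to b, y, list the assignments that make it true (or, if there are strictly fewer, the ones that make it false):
is false only for:
  b=True, y=False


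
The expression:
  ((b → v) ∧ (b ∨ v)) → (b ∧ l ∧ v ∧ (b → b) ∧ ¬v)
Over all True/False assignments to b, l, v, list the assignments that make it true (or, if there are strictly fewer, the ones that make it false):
is true only for:
  b=False, l=False, v=False;
  b=False, l=True, v=False;
  b=True, l=False, v=False;
  b=True, l=True, v=False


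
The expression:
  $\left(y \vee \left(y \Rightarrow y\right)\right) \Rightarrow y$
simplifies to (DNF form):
$y$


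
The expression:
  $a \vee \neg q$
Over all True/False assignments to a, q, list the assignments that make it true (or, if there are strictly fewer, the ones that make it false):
is false only for:
  a=False, q=True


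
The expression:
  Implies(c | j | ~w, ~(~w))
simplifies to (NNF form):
w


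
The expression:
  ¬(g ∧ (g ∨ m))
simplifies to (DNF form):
¬g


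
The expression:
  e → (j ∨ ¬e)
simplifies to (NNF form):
j ∨ ¬e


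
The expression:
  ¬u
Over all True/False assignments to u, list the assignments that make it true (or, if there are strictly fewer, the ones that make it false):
is true only for:
  u=False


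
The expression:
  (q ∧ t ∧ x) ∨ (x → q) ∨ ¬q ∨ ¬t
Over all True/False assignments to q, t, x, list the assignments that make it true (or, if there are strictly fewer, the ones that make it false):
is always true.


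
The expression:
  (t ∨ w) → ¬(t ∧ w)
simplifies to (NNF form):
¬t ∨ ¬w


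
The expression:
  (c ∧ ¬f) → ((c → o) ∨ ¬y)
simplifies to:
f ∨ o ∨ ¬c ∨ ¬y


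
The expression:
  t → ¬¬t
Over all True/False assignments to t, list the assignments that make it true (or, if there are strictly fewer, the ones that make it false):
is always true.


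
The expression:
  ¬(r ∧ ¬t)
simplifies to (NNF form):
t ∨ ¬r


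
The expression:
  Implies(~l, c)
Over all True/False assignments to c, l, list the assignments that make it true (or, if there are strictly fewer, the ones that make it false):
is false only for:
  c=False, l=False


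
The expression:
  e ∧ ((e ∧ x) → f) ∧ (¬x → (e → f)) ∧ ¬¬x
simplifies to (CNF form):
e ∧ f ∧ x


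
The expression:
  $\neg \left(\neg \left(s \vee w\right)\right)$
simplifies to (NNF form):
$s \vee w$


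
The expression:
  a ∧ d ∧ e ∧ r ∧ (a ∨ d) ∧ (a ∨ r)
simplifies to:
a ∧ d ∧ e ∧ r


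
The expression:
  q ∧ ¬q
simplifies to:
False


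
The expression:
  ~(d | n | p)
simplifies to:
~d & ~n & ~p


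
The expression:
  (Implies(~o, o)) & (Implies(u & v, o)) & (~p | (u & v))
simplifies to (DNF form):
(o & ~p) | (o & u & v)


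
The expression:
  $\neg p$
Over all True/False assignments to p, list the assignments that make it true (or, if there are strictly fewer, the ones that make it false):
is true only for:
  p=False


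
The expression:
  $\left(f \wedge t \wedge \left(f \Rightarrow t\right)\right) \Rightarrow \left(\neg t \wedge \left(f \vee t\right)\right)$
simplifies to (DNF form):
$\neg f \vee \neg t$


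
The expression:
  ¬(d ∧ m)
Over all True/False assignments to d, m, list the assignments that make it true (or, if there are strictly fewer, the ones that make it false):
is false only for:
  d=True, m=True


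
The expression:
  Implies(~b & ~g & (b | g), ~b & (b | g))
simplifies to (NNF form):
True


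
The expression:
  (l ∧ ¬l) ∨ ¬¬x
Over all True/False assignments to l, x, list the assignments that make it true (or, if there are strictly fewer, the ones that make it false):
is true only for:
  l=False, x=True;
  l=True, x=True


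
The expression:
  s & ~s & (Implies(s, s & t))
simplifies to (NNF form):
False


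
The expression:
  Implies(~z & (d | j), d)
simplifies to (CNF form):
d | z | ~j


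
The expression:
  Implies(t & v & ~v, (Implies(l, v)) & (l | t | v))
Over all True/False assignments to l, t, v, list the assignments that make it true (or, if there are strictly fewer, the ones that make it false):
is always true.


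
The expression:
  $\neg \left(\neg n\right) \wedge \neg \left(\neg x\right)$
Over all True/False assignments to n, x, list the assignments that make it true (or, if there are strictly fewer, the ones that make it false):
is true only for:
  n=True, x=True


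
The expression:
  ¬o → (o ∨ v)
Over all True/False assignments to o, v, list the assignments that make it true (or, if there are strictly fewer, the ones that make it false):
is false only for:
  o=False, v=False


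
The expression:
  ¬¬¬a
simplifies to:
¬a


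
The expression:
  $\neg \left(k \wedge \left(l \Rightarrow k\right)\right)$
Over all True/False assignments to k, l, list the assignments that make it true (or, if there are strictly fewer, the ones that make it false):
is true only for:
  k=False, l=False;
  k=False, l=True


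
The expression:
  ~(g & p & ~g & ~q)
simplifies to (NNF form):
True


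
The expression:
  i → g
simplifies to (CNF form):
g ∨ ¬i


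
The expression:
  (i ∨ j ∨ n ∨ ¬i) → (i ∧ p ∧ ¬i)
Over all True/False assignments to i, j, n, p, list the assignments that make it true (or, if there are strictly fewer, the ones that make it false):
is never true.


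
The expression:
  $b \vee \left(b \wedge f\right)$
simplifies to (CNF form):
$b$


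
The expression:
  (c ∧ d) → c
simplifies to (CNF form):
True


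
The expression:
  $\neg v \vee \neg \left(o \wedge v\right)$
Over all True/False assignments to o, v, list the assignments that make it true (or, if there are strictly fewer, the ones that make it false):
is false only for:
  o=True, v=True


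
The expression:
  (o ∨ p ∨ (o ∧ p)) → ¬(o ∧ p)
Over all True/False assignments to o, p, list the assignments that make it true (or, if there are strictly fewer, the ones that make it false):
is false only for:
  o=True, p=True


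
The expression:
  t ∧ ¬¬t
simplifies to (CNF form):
t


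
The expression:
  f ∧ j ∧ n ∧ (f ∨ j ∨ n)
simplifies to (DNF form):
f ∧ j ∧ n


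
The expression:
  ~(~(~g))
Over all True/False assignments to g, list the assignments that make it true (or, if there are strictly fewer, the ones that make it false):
is true only for:
  g=False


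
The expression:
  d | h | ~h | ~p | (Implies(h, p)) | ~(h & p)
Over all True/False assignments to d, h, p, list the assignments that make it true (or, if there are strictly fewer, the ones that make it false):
is always true.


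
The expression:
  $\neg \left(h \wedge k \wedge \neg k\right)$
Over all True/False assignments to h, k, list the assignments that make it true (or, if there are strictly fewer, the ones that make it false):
is always true.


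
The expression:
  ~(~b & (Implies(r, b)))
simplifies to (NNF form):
b | r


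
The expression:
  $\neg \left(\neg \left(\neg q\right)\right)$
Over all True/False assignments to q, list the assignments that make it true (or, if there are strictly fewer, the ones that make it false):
is true only for:
  q=False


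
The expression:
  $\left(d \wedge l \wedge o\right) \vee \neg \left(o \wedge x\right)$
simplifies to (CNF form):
$\left(d \vee \neg o \vee \neg x\right) \wedge \left(l \vee \neg o \vee \neg x\right)$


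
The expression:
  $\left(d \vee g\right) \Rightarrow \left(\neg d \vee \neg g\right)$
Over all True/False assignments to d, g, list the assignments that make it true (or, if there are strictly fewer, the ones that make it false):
is false only for:
  d=True, g=True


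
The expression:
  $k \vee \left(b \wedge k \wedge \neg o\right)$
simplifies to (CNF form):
$k$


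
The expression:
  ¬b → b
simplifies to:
b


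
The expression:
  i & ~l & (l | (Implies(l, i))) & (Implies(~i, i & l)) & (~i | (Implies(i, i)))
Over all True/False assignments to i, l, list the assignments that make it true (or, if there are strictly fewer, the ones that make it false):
is true only for:
  i=True, l=False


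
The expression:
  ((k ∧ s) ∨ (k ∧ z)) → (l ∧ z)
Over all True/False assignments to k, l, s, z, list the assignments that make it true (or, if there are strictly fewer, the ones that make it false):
is false only for:
  k=True, l=False, s=False, z=True;
  k=True, l=False, s=True, z=False;
  k=True, l=False, s=True, z=True;
  k=True, l=True, s=True, z=False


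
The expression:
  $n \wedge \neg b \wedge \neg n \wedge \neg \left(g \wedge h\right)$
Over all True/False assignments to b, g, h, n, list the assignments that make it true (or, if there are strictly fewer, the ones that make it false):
is never true.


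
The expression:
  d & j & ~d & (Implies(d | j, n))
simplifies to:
False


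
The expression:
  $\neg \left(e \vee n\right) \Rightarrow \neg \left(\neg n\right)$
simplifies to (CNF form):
$e \vee n$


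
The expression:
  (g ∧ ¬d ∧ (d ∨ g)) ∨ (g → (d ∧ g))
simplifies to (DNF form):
True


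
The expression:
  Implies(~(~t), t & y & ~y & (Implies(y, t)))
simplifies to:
~t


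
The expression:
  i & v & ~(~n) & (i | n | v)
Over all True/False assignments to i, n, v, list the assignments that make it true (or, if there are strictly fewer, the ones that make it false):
is true only for:
  i=True, n=True, v=True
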